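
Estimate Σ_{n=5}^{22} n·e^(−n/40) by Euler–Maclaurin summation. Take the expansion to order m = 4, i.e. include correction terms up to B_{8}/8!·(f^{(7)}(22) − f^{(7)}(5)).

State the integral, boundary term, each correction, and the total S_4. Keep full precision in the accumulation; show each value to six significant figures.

The integral term ∫_5^22 x·e^(−x/40) dx = 157.659.
Endpoint term: (f(5) + f(22))/2 = (4.41248 + 12.6929)/2 = 8.55269.
Running total after boundary: 166.212.
Order-1 term: 1/12 · (0.259627 − 0.772185) = -0.0427131.
After k=1: 166.169.
Order-2 term: −1/720 · (0.000883454 − 0.00158574) = 9.75392e-07.
After k=2: 166.169.
Order-3 term: 1/30240 · (1.00290e-06 − 1.68054e-06) = -2.24086e-11.
After k=3: 166.169.
Order-4 term: −1/1209600 · (9.08527e-10 − 1.48124e-09) = 4.73475e-16.

S_4 ≈ 166.169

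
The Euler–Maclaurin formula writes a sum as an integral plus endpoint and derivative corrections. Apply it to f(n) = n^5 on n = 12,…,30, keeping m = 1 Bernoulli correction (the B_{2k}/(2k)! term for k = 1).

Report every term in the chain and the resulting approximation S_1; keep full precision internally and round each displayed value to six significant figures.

The integral term ∫_12^30 x^5 dx = 1.21002e+08.
Endpoint term: (f(12) + f(30))/2 = (248832 + 2.43000e+07)/2 = 1.22744e+07.
Running total after boundary: 1.33277e+08.
Order-1 term: 1/12 · (4.05000e+06 − 103680) = 328860.

S_1 ≈ 1.33606e+08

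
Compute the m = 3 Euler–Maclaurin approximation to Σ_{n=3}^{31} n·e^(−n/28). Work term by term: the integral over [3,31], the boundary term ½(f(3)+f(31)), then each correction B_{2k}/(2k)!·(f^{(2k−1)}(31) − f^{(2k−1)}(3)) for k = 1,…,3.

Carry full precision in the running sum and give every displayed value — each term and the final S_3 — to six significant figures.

S_3 ≈ 240.220

The integral term ∫_3^31 x·e^(−x/28) dx = 233.820.
½[f(3) + f(31)] = ½[2.69519 + 10.2456] = 6.47038.
Integral + boundary = 240.290.
Order-1 term: 1/12 · (-0.0354109 − 0.802140) = -0.0697959.
Partial sum through k=1: 240.220.
Order-2 term: −1/720 · (0.000797950 − 0.00331497) = 3.49586e-06.
Partial sum through k=2: 240.220.
Order-3 term: 1/30240 · (2.09320e-06 − 7.15153e-06) = -1.67273e-10.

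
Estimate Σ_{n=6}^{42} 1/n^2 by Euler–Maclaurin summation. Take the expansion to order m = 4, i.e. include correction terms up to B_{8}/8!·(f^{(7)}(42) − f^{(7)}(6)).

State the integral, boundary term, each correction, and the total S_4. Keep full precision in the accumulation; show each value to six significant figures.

S_4 ≈ 0.157795

The integral term ∫_6^42 1/x^2 dx = 0.142857.
½[f(6) + f(42)] = ½[0.0277778 + 0.000566893] = 0.0141723.
Integral + boundary = 0.157029.
Order-1 term: 1/12 · (-2.69949e-05 − (-0.00925926)) = 0.000769355.
Running total after k=1: 0.157799.
Order-2 term: −1/720 · (-1.83639e-07 − (-0.00308642)) = -4.28644e-06.
Running total after k=2: 0.157795.
Order-3 term: 1/30240 · (-3.12311e-09 − (-0.00257202)) = 8.50534e-08.
Running total after k=3: 0.157795.
Order-4 term: −1/1209600 · (-9.91464e-11 − (-0.00400091)) = -3.30763e-09.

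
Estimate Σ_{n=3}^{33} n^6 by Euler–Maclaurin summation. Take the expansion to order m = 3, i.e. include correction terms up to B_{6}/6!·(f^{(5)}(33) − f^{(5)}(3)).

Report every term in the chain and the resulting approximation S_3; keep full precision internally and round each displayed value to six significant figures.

The integral term ∫_3^33 x^6 dx = 6.08835e+09.
Boundary: ½(f(3) + f(33)) = ½(729.000 + 1.29147e+09) = 6.45734e+08.
So far: 6.73408e+09.
Correction k=1: B_{2}/2! · (f^{(1)}(33) − f^{(1)}(3)) = 1/12 · (2.34812e+08 − 1458.00) = 1.95676e+07.
Partial sum through k=1: 6.75365e+09.
Correction k=2: B_{4}/4! · (f^{(3)}(33) − f^{(3)}(3)) = −1/720 · (4.31244e+06 − 3240.00) = -5985.00.
Partial sum through k=2: 6.75364e+09.
Correction k=3: B_{6}/6! · (f^{(5)}(33) − f^{(5)}(3)) = 1/30240 · (23760.0 − 2160.00) = 0.714286.

S_3 ≈ 6.75364e+09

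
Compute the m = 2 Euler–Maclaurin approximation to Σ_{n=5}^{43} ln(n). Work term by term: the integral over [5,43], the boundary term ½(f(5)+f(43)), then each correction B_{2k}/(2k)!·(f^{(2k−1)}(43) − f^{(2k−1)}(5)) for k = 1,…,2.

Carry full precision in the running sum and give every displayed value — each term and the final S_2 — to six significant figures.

S_2 ≈ 118.355

The integral term ∫_5^43 ln(x) dx = 115.684.
Boundary: ½(f(5) + f(43)) = ½(1.60944 + 3.76120) = 2.68532.
So far: 118.370.
k=1: B_{2}/(2)! × [f^{(1)}(43) − f^{(1)}(5)] = 1/12 × (0.0232558 − 0.200000) = -0.0147287.
Partial sum through k=1: 118.355.
k=2: B_{4}/(4)! × [f^{(3)}(43) − f^{(3)}(5)] = −1/720 × (2.51550e-05 − 0.0160000) = 2.21873e-05.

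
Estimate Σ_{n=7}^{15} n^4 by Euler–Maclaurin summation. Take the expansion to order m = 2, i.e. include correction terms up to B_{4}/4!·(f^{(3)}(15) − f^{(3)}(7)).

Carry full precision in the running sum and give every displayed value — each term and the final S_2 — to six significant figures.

S_2 ≈ 176037

∫_7^15 x^4 dx evaluates to 148514.
½[f(7) + f(15)] = ½[2401.00 + 50625.0] = 26513.0.
So far: 175027.
Order-1 term: 1/12 · (13500.0 − 1372.00) = 1010.67.
Running total after k=1: 176037.
Order-2 term: −1/720 · (360.000 − 168.000) = -0.266667.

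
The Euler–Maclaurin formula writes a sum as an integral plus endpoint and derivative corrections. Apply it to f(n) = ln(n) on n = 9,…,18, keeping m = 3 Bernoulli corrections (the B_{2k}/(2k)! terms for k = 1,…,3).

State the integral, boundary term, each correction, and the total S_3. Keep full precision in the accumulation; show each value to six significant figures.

Integral: ∫_9^18 ln(x) dx = 23.2517.
Endpoint term: (f(9) + f(18))/2 = (2.19722 + 2.89037)/2 = 2.54380.
So far: 25.7955.
Correction k=1: B_{2}/2! · (f^{(1)}(18) − f^{(1)}(9)) = 1/12 · (0.0555556 − 0.111111) = -0.00462963.
Partial sum through k=1: 25.7908.
Correction k=2: B_{4}/4! · (f^{(3)}(18) − f^{(3)}(9)) = −1/720 · (0.000342936 − 0.00274348) = 3.33410e-06.
Partial sum through k=2: 25.7908.
Correction k=3: B_{6}/6! · (f^{(5)}(18) − f^{(5)}(9)) = 1/30240 · (1.27013e-05 − 0.000406442) = -1.30205e-08.

S_3 ≈ 25.7908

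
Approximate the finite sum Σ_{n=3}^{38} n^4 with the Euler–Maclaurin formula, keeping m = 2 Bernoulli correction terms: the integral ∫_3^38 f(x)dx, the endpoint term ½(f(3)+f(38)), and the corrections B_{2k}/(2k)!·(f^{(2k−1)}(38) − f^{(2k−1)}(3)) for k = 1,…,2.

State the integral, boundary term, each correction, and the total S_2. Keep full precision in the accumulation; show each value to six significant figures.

S_2 ≈ 1.69079e+07

The integral term ∫_3^38 x^4 dx = 1.58470e+07.
Endpoint term: (f(3) + f(38))/2 = (81.0000 + 2.08514e+06)/2 = 1.04261e+06.
Running total after boundary: 1.68896e+07.
Order-1 term: 1/12 · (219488 − 108.000) = 18281.7.
Running total after k=1: 1.69079e+07.
Order-2 term: −1/720 · (912.000 − 72.0000) = -1.16667.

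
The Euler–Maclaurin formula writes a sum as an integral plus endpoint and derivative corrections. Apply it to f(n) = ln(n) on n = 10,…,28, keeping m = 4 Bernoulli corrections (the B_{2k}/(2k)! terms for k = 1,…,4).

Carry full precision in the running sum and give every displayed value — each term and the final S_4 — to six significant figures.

∫_10^28 ln(x) dx evaluates to 52.2759.
Boundary: ½(f(10) + f(28)) = ½(2.30259 + 3.33220) = 2.81739.
Integral + boundary = 55.0933.
Correction k=1: B_{2}/2! · (f^{(1)}(28) − f^{(1)}(10)) = 1/12 · (0.0357143 − 0.100000) = -0.00535714.
Running total after k=1: 55.0879.
Correction k=2: B_{4}/4! · (f^{(3)}(28) − f^{(3)}(10)) = −1/720 · (9.11079e-05 − 0.00200000) = 2.65124e-06.
Running total after k=2: 55.0879.
Correction k=3: B_{6}/6! · (f^{(5)}(28) − f^{(5)}(10)) = 1/30240 · (1.39451e-06 − 0.000240000) = -7.89039e-09.
Running total after k=3: 55.0879.
Correction k=4: B_{8}/8! · (f^{(7)}(28) − f^{(7)}(10)) = −1/1209600 · (5.33613e-08 − 7.20000e-05) = 5.94797e-11.

S_4 ≈ 55.0879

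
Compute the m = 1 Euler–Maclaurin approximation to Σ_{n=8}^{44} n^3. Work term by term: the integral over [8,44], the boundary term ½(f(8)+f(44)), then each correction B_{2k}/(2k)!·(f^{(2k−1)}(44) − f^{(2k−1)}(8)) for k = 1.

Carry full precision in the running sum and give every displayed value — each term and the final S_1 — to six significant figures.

The integral term ∫_8^44 x^3 dx = 936000.
Boundary: ½(f(8) + f(44)) = ½(512.000 + 85184.0) = 42848.0.
Integral + boundary = 978848.
Order-1 term: 1/12 · (5808.00 − 192.000) = 468.000.

S_1 ≈ 979316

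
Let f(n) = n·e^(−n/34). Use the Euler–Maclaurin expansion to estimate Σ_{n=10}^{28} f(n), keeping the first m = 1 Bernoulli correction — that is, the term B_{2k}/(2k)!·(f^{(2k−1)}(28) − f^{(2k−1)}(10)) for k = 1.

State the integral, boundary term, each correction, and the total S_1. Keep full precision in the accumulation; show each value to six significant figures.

Integral: ∫_10^28 x·e^(−x/34) dx = 189.644.
Boundary: ½(f(10) + f(28)) = ½(7.45189 + 12.2886) = 9.87026.
Running total after boundary: 199.514.
Correction k=1: B_{2}/2! · (f^{(1)}(28) − f^{(1)}(10)) = 1/12 · (0.0774494 − 0.526016) = -0.0373805.

S_1 ≈ 199.476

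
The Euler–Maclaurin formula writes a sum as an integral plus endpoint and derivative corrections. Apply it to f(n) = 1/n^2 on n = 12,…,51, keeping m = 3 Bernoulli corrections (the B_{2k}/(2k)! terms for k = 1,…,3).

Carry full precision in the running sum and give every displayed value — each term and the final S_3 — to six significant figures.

Integral: ∫_12^51 1/x^2 dx = 0.0637255.
½[f(12) + f(51)] = ½[0.00694444 + 0.000384468] = 0.00366446.
Integral + boundary = 0.0673899.
Order-1 term: 1/12 · (-1.50772e-05 − (-0.00115741)) = 9.51942e-05.
After k=1: 0.0674851.
Order-2 term: −1/720 · (-6.95601e-08 − (-9.64506e-05)) = -1.33863e-07.
After k=2: 0.0674850.
Order-3 term: 1/30240 · (-8.02308e-10 − (-2.00939e-05)) = 6.64454e-10.

S_3 ≈ 0.0674850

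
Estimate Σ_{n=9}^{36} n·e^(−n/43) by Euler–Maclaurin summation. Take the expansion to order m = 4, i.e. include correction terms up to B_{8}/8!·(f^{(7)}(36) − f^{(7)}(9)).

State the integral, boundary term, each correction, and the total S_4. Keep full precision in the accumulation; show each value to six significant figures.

Integral: ∫_9^36 x·e^(−x/43) dx = 343.112.
½[f(9) + f(36)] = ½[7.30035 + 15.5850] = 11.4427.
Integral + boundary = 354.555.
k=1: B_{2}/(2)! × [f^{(1)}(36) − f^{(1)}(9)] = 1/12 × (0.0704749 − 0.641374) = -0.0475750.
After k=1: 354.507.
k=2: B_{4}/(4)! × [f^{(3)}(36) − f^{(3)}(9)] = −1/720 × (0.000506387 − 0.00122427) = 9.97060e-07.
After k=2: 354.507.
k=3: B_{6}/(6)! × [f^{(5)}(36) − f^{(5)}(9)] = 1/30240 × (5.27127e-07 − 1.13665e-06) = -2.01561e-11.
After k=3: 354.507.
k=4: B_{8}/(8)! × [f^{(7)}(36) − f^{(7)}(9)] = −1/1209600 × (4.22057e-10 − 8.71374e-10) = 3.71459e-16.

S_4 ≈ 354.507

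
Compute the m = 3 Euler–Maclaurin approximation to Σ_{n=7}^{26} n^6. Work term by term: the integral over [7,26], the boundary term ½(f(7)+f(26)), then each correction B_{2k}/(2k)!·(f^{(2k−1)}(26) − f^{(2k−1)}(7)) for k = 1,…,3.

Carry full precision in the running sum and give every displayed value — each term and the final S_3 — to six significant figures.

S_3 ≈ 1.30773e+09

∫_7^26 x^6 dx evaluates to 1.14728e+09.
Boundary: ½(f(7) + f(26)) = ½(117649 + 3.08916e+08) = 1.54517e+08.
So far: 1.30180e+09.
Order-1 term: 1/12 · (7.12883e+07 − 100842) = 5.93228e+06.
After k=1: 1.30773e+09.
Order-2 term: −1/720 · (2.10912e+06 − 41160.0) = -2872.17.
After k=2: 1.30773e+09.
Order-3 term: 1/30240 · (18720.0 − 5040.00) = 0.452381.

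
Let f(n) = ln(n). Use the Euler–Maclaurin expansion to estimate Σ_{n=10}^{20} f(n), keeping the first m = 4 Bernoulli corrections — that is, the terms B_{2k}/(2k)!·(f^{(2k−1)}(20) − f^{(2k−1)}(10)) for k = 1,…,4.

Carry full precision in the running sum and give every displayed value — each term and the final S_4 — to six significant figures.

S_4 ≈ 29.5338

Integral: ∫_10^20 ln(x) dx = 26.8888.
Endpoint term: (f(10) + f(20))/2 = (2.30259 + 2.99573)/2 = 2.64916.
Integral + boundary = 29.5380.
Correction k=1: B_{2}/2! · (f^{(1)}(20) − f^{(1)}(10)) = 1/12 · (0.0500000 − 0.100000) = -0.00416667.
After k=1: 29.5338.
Correction k=2: B_{4}/4! · (f^{(3)}(20) − f^{(3)}(10)) = −1/720 · (0.000250000 − 0.00200000) = 2.43056e-06.
After k=2: 29.5338.
Correction k=3: B_{6}/6! · (f^{(5)}(20) − f^{(5)}(10)) = 1/30240 · (7.50000e-06 − 0.000240000) = -7.68849e-09.
After k=3: 29.5338.
Correction k=4: B_{8}/8! · (f^{(7)}(20) − f^{(7)}(10)) = −1/1209600 · (5.62500e-07 − 7.20000e-05) = 5.90588e-11.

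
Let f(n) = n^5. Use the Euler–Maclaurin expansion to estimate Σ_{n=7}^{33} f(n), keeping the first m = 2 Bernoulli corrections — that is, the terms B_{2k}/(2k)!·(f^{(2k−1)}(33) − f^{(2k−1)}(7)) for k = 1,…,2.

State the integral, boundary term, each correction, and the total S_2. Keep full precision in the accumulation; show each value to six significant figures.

∫_7^33 x^5 dx evaluates to 2.15225e+08.
Endpoint term: (f(7) + f(33))/2 = (16807.0 + 3.91354e+07)/2 = 1.95761e+07.
Running total after boundary: 2.34801e+08.
k=1: B_{2}/(2)! × [f^{(1)}(33) − f^{(1)}(7)] = 1/12 × (5.92960e+06 − 12005.0) = 493133.
Partial sum through k=1: 2.35294e+08.
k=2: B_{4}/(4)! × [f^{(3)}(33) − f^{(3)}(7)] = −1/720 × (65340.0 − 2940.00) = -86.6667.

S_2 ≈ 2.35294e+08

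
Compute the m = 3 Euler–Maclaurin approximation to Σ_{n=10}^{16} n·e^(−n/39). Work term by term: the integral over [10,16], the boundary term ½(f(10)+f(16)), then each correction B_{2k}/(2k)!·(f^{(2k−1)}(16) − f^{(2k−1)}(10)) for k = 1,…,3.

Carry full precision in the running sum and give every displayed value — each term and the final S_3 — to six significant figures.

S_3 ≈ 64.7753

The integral term ∫_10^16 x·e^(−x/39) dx = 55.6137.
Endpoint term: (f(10) + f(16))/2 = (7.73824 + 10.6157)/2 = 9.17696.
Running total after boundary: 64.7906.
Correction k=1: B_{2}/2! · (f^{(1)}(16) − f^{(1)}(10)) = 1/12 · (0.391283 − 0.575408) = -0.0153437.
After k=1: 64.7753.
Correction k=2: B_{4}/4! · (f^{(3)}(16) − f^{(3)}(10)) = −1/720 · (0.00112968 − 0.00139583) = 3.69652e-07.
After k=2: 64.7753.
Correction k=3: B_{6}/6! · (f^{(5)}(16) − f^{(5)}(10)) = 1/30240 · (1.31631e-06 − 1.58669e-06) = -8.94105e-12.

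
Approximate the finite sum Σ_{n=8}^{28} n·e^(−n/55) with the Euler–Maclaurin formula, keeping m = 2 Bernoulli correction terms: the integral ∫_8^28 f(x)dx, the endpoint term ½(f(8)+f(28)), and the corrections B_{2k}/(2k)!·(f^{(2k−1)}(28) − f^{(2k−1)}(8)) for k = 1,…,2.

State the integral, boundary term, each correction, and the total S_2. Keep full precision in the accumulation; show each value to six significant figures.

S_2 ≈ 264.021

The integral term ∫_8^28 x·e^(−x/55) dx = 252.185.
Boundary: ½(f(8) + f(28)) = ½(6.91703 + 16.8292) = 11.8731.
Integral + boundary = 264.058.
Order-1 term: 1/12 · (0.295057 − 0.738865) = -0.0369840.
Partial sum through k=1: 264.021.
Order-2 term: −1/720 · (0.000494922 − 0.000815909) = 4.45814e-07.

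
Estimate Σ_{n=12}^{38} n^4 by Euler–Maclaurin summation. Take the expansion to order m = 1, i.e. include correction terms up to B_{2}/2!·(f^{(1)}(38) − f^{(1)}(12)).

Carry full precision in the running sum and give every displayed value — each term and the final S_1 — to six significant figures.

S_1 ≈ 1.68679e+07

∫_12^38 x^4 dx evaluates to 1.57973e+07.
Endpoint term: (f(12) + f(38))/2 = (20736.0 + 2.08514e+06)/2 = 1.05294e+06.
Integral + boundary = 1.68502e+07.
Correction k=1: B_{2}/2! · (f^{(1)}(38) − f^{(1)}(12)) = 1/12 · (219488 − 6912.00) = 17714.7.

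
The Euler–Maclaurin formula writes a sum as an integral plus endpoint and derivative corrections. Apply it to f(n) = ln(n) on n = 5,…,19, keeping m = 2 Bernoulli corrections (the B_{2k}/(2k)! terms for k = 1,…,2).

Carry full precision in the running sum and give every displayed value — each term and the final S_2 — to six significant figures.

Integral: ∫_5^19 ln(x) dx = 33.8972.
Endpoint term: (f(5) + f(19))/2 = (1.60944 + 2.94444)/2 = 2.27694.
Integral + boundary = 36.1741.
k=1: B_{2}/(2)! × [f^{(1)}(19) − f^{(1)}(5)] = 1/12 × (0.0526316 − 0.200000) = -0.0122807.
After k=1: 36.1618.
k=2: B_{4}/(4)! × [f^{(3)}(19) − f^{(3)}(5)] = −1/720 × (0.000291588 − 0.0160000) = 2.18172e-05.

S_2 ≈ 36.1618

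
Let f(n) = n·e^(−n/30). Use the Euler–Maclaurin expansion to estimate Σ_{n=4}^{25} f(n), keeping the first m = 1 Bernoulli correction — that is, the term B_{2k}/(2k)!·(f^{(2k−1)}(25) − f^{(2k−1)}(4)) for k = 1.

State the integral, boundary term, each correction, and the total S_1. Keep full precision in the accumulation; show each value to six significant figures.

Integral: ∫_4^25 x·e^(−x/30) dx = 175.590.
Endpoint term: (f(4) + f(25))/2 = (3.50069 + 10.8650)/2 = 7.18282.
Running total after boundary: 182.773.
k=1: B_{2}/(2)! × [f^{(1)}(25) − f^{(1)}(4)] = 1/12 × (0.0724330 − 0.758484) = -0.0571709.

S_1 ≈ 182.715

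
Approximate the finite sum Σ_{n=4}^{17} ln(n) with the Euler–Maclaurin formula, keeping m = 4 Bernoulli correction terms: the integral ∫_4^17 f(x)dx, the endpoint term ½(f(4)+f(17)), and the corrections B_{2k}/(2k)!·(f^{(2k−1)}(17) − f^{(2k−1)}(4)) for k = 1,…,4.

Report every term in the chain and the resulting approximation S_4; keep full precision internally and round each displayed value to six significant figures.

S_4 ≈ 31.7133

Integral: ∫_4^17 ln(x) dx = 29.6194.
Endpoint term: (f(4) + f(17))/2 = (1.38629 + 2.83321)/2 = 2.10975.
Integral + boundary = 31.7292.
Correction k=1: B_{2}/2! · (f^{(1)}(17) − f^{(1)}(4)) = 1/12 · (0.0588235 − 0.250000) = -0.0159314.
Running total after k=1: 31.7133.
Correction k=2: B_{4}/4! · (f^{(3)}(17) − f^{(3)}(4)) = −1/720 · (0.000407083 − 0.0312500) = 4.28374e-05.
Running total after k=2: 31.7133.
Correction k=3: B_{6}/6! · (f^{(5)}(17) − f^{(5)}(4)) = 1/30240 · (1.69031e-05 − 0.0234375) = -7.74491e-07.
Running total after k=3: 31.7133.
Correction k=4: B_{8}/8! · (f^{(7)}(17) − f^{(7)}(4)) = −1/1209600 · (1.75465e-06 − 0.0439453) = 3.63290e-08.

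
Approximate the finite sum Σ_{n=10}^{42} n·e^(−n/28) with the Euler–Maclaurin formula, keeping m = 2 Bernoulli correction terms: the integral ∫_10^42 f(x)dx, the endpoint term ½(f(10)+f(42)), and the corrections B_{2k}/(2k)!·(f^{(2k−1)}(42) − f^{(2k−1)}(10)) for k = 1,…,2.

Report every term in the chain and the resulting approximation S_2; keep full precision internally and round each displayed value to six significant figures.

S_2 ≈ 315.254

∫_10^42 x·e^(−x/28) dx evaluates to 307.116.
Endpoint term: (f(10) + f(42))/2 = (6.99673 + 9.37147)/2 = 8.18410.
Running total after boundary: 315.301.
Order-1 term: 1/12 · (-0.111565 − 0.449789) = -0.0467795.
After k=1: 315.254.
Order-2 term: −1/720 · (0.000426907 − 0.00235859) = 2.68289e-06.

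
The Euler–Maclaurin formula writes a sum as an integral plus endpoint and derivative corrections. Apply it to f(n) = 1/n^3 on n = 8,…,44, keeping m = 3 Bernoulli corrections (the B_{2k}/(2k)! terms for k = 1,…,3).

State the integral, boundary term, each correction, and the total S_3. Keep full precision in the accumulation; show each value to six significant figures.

The integral term ∫_8^44 1/x^3 dx = 0.00755424.
Endpoint term: (f(8) + f(44))/2 = (0.00195312 + 1.17393e-05)/2 = 0.000982432.
So far: 0.00853667.
Order-1 term: 1/12 · (-8.00406e-07 − (-0.000732422)) = 6.09685e-05.
After k=1: 0.00859764.
Order-2 term: −1/720 · (-8.26866e-09 − (-0.000228882)) = -3.17880e-07.
After k=2: 0.00859732.
Order-3 term: 1/30240 · (-1.79382e-10 − (-0.000150204)) = 4.96705e-09.

S_3 ≈ 0.00859732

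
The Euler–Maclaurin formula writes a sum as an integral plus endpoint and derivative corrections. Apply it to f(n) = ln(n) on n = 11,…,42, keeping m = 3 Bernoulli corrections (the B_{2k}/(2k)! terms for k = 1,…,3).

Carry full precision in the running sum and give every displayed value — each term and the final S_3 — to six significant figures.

S_3 ≈ 102.667

The integral term ∫_11^42 ln(x) dx = 99.6053.
Boundary: ½(f(11) + f(42)) = ½(2.39790 + 3.73767) = 3.06778.
Running total after boundary: 102.673.
k=1: B_{2}/(2)! × [f^{(1)}(42) − f^{(1)}(11)] = 1/12 × (0.0238095 − 0.0909091) = -0.00559163.
Running total after k=1: 102.667.
k=2: B_{4}/(4)! × [f^{(3)}(42) − f^{(3)}(11)] = −1/720 × (2.69949e-05 − 0.00150263) = 2.04949e-06.
Running total after k=2: 102.667.
k=3: B_{6}/(6)! × [f^{(5)}(42) − f^{(5)}(11)] = 1/30240 × (1.83639e-07 − 0.000149021) = -4.92187e-09.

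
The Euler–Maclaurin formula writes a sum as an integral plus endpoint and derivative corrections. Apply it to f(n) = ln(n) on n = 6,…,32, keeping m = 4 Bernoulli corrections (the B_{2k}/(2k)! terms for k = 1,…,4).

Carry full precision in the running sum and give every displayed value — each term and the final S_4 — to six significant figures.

The integral term ∫_6^32 ln(x) dx = 74.1530.
Boundary: ½(f(6) + f(32)) = ½(1.79176 + 3.46574) = 2.62875.
So far: 76.7817.
k=1: B_{2}/(2)! × [f^{(1)}(32) − f^{(1)}(6)] = 1/12 × (0.0312500 − 0.166667) = -0.0112847.
Running total after k=1: 76.7705.
k=2: B_{4}/(4)! × [f^{(3)}(32) − f^{(3)}(6)] = −1/720 × (6.10352e-05 − 0.00925926) = 1.27753e-05.
Running total after k=2: 76.7705.
k=3: B_{6}/(6)! × [f^{(5)}(32) − f^{(5)}(6)] = 1/30240 × (7.15256e-07 − 0.00308642) = -1.02040e-07.
Running total after k=3: 76.7705.
k=4: B_{8}/(8)! × [f^{(7)}(32) − f^{(7)}(6)] = −1/1209600 × (2.09548e-08 − 0.00257202) = 2.12632e-09.

S_4 ≈ 76.7705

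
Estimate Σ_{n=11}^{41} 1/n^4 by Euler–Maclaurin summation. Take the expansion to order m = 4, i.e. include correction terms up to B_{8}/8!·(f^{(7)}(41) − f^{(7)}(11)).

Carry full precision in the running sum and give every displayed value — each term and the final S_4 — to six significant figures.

S_4 ≈ 0.000281988

Integral: ∫_11^41 1/x^4 dx = 0.000245602.
½[f(11) + f(41)] = ½[6.83013e-05 + 3.53887e-07] = 3.43276e-05.
Running total after boundary: 0.000279929.
k=1: B_{2}/(2)! × [f^{(1)}(41) − f^{(1)}(11)] = 1/12 × (-3.45256e-08 − (-2.48369e-05)) = 2.06686e-06.
Running total after k=1: 0.000281996.
k=2: B_{4}/(4)! × [f^{(3)}(41) − f^{(3)}(11)] = −1/720 × (-6.16161e-10 − (-6.15790e-06)) = -8.55178e-09.
Running total after k=2: 0.000281988.
k=3: B_{6}/(6)! × [f^{(5)}(41) − f^{(5)}(11)] = 1/30240 × (-2.05265e-11 − (-2.84994e-06)) = 9.42432e-11.
Running total after k=3: 0.000281988.
k=4: B_{8}/(8)! × [f^{(7)}(41) − f^{(7)}(11)] = −1/1209600 × (-1.09898e-12 − (-2.11979e-06)) = -1.75247e-12.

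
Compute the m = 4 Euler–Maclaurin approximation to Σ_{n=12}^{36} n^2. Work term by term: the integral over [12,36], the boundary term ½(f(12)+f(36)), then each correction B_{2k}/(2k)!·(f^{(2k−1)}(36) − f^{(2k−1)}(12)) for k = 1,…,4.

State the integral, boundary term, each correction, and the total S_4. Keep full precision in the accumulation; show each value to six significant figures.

S_4 ≈ 15700.0

∫_12^36 x^2 dx evaluates to 14976.0.
Boundary: ½(f(12) + f(36)) = ½(144.000 + 1296.00) = 720.000.
Integral + boundary = 15696.0.
k=1: B_{2}/(2)! × [f^{(1)}(36) − f^{(1)}(12)] = 1/12 × (72.0000 − 24.0000) = 4.00000.
Running total after k=1: 15700.0.
k=2: B_{4}/(4)! × [f^{(3)}(36) − f^{(3)}(12)] = −1/720 × (0.00000 − 0.00000) = 0.00000.
Running total after k=2: 15700.0.
k=3: B_{6}/(6)! × [f^{(5)}(36) − f^{(5)}(12)] = 1/30240 × (0.00000 − 0.00000) = 0.00000.
Running total after k=3: 15700.0.
k=4: B_{8}/(8)! × [f^{(7)}(36) − f^{(7)}(12)] = −1/1209600 × (0.00000 − 0.00000) = 0.00000.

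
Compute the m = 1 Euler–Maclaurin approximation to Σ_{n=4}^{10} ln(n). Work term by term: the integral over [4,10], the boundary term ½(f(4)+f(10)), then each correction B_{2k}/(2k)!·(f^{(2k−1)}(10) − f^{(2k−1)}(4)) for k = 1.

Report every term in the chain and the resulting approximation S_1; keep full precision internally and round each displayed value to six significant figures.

The integral term ∫_4^10 ln(x) dx = 11.4807.
Endpoint term: (f(4) + f(10))/2 = (1.38629 + 2.30259)/2 = 1.84444.
Running total after boundary: 13.3251.
Correction k=1: B_{2}/2! · (f^{(1)}(10) − f^{(1)}(4)) = 1/12 · (0.100000 − 0.250000) = -0.0125000.

S_1 ≈ 13.3126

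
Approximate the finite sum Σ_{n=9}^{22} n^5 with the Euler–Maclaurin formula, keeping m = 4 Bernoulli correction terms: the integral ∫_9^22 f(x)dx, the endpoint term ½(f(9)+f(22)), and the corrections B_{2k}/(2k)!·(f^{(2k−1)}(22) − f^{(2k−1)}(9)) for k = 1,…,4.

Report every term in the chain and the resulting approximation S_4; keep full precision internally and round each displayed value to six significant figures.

S_4 ≈ 2.15093e+07

∫_9^22 x^5 dx evaluates to 1.88081e+07.
½[f(9) + f(22)] = ½[59049.0 + 5.15363e+06] = 2.60634e+06.
Integral + boundary = 2.14144e+07.
k=1: B_{2}/(2)! × [f^{(1)}(22) − f^{(1)}(9)] = 1/12 × (1.17128e+06 − 32805.0) = 94872.9.
Partial sum through k=1: 2.15093e+07.
k=2: B_{4}/(4)! × [f^{(3)}(22) − f^{(3)}(9)] = −1/720 × (29040.0 − 4860.00) = -33.5833.
Partial sum through k=2: 2.15093e+07.
k=3: B_{6}/(6)! × [f^{(5)}(22) − f^{(5)}(9)] = 1/30240 × (120.000 − 120.000) = 0.00000.
Partial sum through k=3: 2.15093e+07.
k=4: B_{8}/(8)! × [f^{(7)}(22) − f^{(7)}(9)] = −1/1209600 × (0.00000 − 0.00000) = 0.00000.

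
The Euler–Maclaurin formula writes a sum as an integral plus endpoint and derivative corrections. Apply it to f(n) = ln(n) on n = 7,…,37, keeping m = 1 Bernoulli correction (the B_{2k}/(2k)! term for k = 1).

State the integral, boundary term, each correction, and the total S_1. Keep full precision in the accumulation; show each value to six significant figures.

S_1 ≈ 92.7514

Integral: ∫_7^37 ln(x) dx = 89.9826.
Boundary: ½(f(7) + f(37)) = ½(1.94591 + 3.61092) = 2.77841.
So far: 92.7610.
Correction k=1: B_{2}/2! · (f^{(1)}(37) − f^{(1)}(7)) = 1/12 · (0.0270270 − 0.142857) = -0.00965251.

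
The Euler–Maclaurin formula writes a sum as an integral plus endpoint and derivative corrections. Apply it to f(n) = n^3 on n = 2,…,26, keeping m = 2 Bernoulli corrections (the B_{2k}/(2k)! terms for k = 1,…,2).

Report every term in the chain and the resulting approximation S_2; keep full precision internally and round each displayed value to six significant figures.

The integral term ∫_2^26 x^3 dx = 114240.
½[f(2) + f(26)] = ½[8.00000 + 17576.0] = 8792.00.
Running total after boundary: 123032.
Correction k=1: B_{2}/2! · (f^{(1)}(26) − f^{(1)}(2)) = 1/12 · (2028.00 − 12.0000) = 168.000.
After k=1: 123200.
Correction k=2: B_{4}/4! · (f^{(3)}(26) − f^{(3)}(2)) = −1/720 · (6.00000 − 6.00000) = 0.00000.

S_2 ≈ 123200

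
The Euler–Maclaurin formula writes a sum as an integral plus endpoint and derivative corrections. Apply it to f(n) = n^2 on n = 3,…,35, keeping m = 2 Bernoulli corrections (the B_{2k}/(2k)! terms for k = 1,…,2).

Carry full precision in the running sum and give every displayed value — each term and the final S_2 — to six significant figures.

The integral term ∫_3^35 x^2 dx = 14282.7.
½[f(3) + f(35)] = ½[9.00000 + 1225.00] = 617.000.
So far: 14899.7.
k=1: B_{2}/(2)! × [f^{(1)}(35) − f^{(1)}(3)] = 1/12 × (70.0000 − 6.00000) = 5.33333.
After k=1: 14905.0.
k=2: B_{4}/(4)! × [f^{(3)}(35) − f^{(3)}(3)] = −1/720 × (0.00000 − 0.00000) = 0.00000.

S_2 ≈ 14905.0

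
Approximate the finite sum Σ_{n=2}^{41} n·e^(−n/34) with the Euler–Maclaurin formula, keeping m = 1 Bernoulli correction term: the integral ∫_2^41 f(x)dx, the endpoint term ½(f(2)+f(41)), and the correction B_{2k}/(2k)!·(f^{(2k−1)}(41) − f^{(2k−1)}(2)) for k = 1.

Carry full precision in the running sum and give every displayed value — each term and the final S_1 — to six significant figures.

Integral: ∫_2^41 x·e^(−x/34) dx = 390.536.
Boundary: ½(f(2) + f(41)) = ½(1.88575 + 12.2765) = 7.08114.
Running total after boundary: 397.617.
k=1: B_{2}/(2)! × [f^{(1)}(41) − f^{(1)}(2)] = 1/12 × (-0.0616469 − 0.887410) = -0.0790881.

S_1 ≈ 397.538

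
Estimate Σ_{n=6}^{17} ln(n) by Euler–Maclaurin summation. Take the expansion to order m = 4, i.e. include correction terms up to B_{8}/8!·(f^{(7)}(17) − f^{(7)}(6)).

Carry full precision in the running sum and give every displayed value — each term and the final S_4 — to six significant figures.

Integral: ∫_6^17 ln(x) dx = 26.4141.
Endpoint term: (f(6) + f(17))/2 = (1.79176 + 2.83321)/2 = 2.31249.
Integral + boundary = 28.7266.
k=1: B_{2}/(2)! × [f^{(1)}(17) − f^{(1)}(6)] = 1/12 × (0.0588235 − 0.166667) = -0.00898693.
After k=1: 28.7176.
k=2: B_{4}/(4)! × [f^{(3)}(17) − f^{(3)}(6)] = −1/720 × (0.000407083 − 0.00925926) = 1.22947e-05.
After k=2: 28.7176.
k=3: B_{6}/(6)! × [f^{(5)}(17) − f^{(5)}(6)] = 1/30240 × (1.69031e-05 − 0.00308642) = -1.01505e-07.
After k=3: 28.7176.
k=4: B_{8}/(8)! × [f^{(7)}(17) − f^{(7)}(6)] = −1/1209600 × (1.75465e-06 − 0.00257202) = 2.12489e-09.

S_4 ≈ 28.7176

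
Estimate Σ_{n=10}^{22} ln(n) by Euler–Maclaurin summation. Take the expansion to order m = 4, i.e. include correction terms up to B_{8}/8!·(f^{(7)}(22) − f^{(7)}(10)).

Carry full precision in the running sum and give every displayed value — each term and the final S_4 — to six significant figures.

∫_10^22 ln(x) dx evaluates to 32.9771.
Boundary: ½(f(10) + f(22)) = ½(2.30259 + 3.09104) = 2.69681.
So far: 35.6739.
k=1: B_{2}/(2)! × [f^{(1)}(22) − f^{(1)}(10)] = 1/12 × (0.0454545 − 0.100000) = -0.00454545.
Partial sum through k=1: 35.6694.
k=2: B_{4}/(4)! × [f^{(3)}(22) − f^{(3)}(10)] = −1/720 × (0.000187829 − 0.00200000) = 2.51690e-06.
Partial sum through k=2: 35.6694.
k=3: B_{6}/(6)! × [f^{(5)}(22) − f^{(5)}(10)] = 1/30240 × (4.65691e-06 − 0.000240000) = -7.78251e-09.
Partial sum through k=3: 35.6694.
k=4: B_{8}/(8)! × [f^{(7)}(22) − f^{(7)}(10)] = −1/1209600 × (2.88651e-07 − 7.20000e-05) = 5.92852e-11.

S_4 ≈ 35.6694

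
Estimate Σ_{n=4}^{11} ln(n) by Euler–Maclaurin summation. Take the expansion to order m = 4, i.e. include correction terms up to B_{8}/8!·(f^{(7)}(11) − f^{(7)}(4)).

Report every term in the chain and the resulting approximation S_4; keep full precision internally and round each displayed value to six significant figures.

∫_4^11 ln(x) dx evaluates to 13.8317.
Boundary: ½(f(4) + f(11)) = ½(1.38629 + 2.39790) = 1.89209.
Running total after boundary: 15.7238.
Correction k=1: B_{2}/2! · (f^{(1)}(11) − f^{(1)}(4)) = 1/12 · (0.0909091 − 0.250000) = -0.0132576.
Partial sum through k=1: 15.7105.
Correction k=2: B_{4}/4! · (f^{(3)}(11) − f^{(3)}(4)) = −1/720 · (0.00150263 − 0.0312500) = 4.13158e-05.
Partial sum through k=2: 15.7105.
Correction k=3: B_{6}/6! · (f^{(5)}(11) − f^{(5)}(4)) = 1/30240 · (0.000149021 − 0.0234375) = -7.70122e-07.
Partial sum through k=3: 15.7105.
Correction k=4: B_{8}/8! · (f^{(7)}(11) − f^{(7)}(4)) = −1/1209600 · (3.69474e-05 − 0.0439453) = 3.62999e-08.

S_4 ≈ 15.7105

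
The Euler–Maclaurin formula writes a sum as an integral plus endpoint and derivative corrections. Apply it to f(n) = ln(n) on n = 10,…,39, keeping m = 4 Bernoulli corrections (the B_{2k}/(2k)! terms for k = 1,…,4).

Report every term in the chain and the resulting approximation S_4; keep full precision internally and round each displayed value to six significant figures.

∫_10^39 ln(x) dx evaluates to 90.8531.
Boundary: ½(f(10) + f(39)) = ½(2.30259 + 3.66356) = 2.98307.
So far: 93.8361.
Correction k=1: B_{2}/2! · (f^{(1)}(39) − f^{(1)}(10)) = 1/12 · (0.0256410 − 0.100000) = -0.00619658.
After k=1: 93.8299.
Correction k=2: B_{4}/4! · (f^{(3)}(39) − f^{(3)}(10)) = −1/720 · (3.37160e-05 − 0.00200000) = 2.73095e-06.
After k=2: 93.8299.
Correction k=3: B_{6}/6! · (f^{(5)}(39) − f^{(5)}(10)) = 1/30240 · (2.66004e-07 − 0.000240000) = -7.92771e-09.
After k=3: 93.8299.
Correction k=4: B_{8}/8! · (f^{(7)}(39) − f^{(7)}(10)) = −1/1209600 · (5.24663e-09 − 7.20000e-05) = 5.95195e-11.

S_4 ≈ 93.8299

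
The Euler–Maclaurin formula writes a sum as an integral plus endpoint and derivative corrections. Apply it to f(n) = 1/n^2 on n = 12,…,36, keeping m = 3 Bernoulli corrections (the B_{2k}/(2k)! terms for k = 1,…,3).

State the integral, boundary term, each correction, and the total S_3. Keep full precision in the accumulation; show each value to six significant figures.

S_3 ≈ 0.0595063

The integral term ∫_12^36 1/x^2 dx = 0.0555556.
Endpoint term: (f(12) + f(36))/2 = (0.00694444 + 0.000771605)/2 = 0.00385802.
So far: 0.0594136.
k=1: B_{2}/(2)! × [f^{(1)}(36) − f^{(1)}(12)] = 1/12 × (-4.28669e-05 − (-0.00115741)) = 9.28784e-05.
After k=1: 0.0595065.
k=2: B_{4}/(4)! × [f^{(3)}(36) − f^{(3)}(12)] = −1/720 × (-3.96916e-07 − (-9.64506e-05)) = -1.33408e-07.
After k=2: 0.0595063.
k=3: B_{6}/(6)! × [f^{(5)}(36) − f^{(5)}(12)] = 1/30240 × (-9.18787e-09 − (-2.00939e-05)) = 6.64176e-10.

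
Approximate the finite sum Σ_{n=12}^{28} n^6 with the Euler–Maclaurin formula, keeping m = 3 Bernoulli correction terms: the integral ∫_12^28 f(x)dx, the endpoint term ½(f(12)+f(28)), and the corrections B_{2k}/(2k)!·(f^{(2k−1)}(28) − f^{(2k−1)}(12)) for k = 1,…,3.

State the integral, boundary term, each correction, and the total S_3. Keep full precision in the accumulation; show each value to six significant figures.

Integral: ∫_12^28 x^6 dx = 1.92244e+09.
½[f(12) + f(28)] = ½[2.98598e+06 + 4.81890e+08] = 2.42438e+08.
Integral + boundary = 2.16488e+09.
Correction k=1: B_{2}/2! · (f^{(1)}(28) − f^{(1)}(12)) = 1/12 · (1.03262e+08 − 1.49299e+06) = 8.48077e+06.
Running total after k=1: 2.17336e+09.
Correction k=2: B_{4}/4! · (f^{(3)}(28) − f^{(3)}(12)) = −1/720 · (2.63424e+06 − 207360) = -3370.67.
Running total after k=2: 2.17336e+09.
Correction k=3: B_{6}/6! · (f^{(5)}(28) − f^{(5)}(12)) = 1/30240 · (20160.0 − 8640.00) = 0.380952.

S_3 ≈ 2.17336e+09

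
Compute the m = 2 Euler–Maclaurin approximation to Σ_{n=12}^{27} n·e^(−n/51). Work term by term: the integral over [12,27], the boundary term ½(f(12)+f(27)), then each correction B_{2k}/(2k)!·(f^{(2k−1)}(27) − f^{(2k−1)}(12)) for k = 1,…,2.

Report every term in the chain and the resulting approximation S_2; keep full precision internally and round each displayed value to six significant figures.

S_2 ≈ 209.174

The integral term ∫_12^27 x·e^(−x/51) dx = 196.509.
½[f(12) + f(27)] = ½[9.48406 + 15.9017] = 12.6929.
Running total after boundary: 209.202.
Correction k=1: B_{2}/2! · (f^{(1)}(27) − f^{(1)}(12)) = 1/12 · (0.277154 − 0.604376) = -0.0272686.
After k=1: 209.174.
Correction k=2: B_{4}/4! · (f^{(3)}(27) − f^{(3)}(12)) = −1/720 · (0.000559422 − 0.000840082) = 3.89806e-07.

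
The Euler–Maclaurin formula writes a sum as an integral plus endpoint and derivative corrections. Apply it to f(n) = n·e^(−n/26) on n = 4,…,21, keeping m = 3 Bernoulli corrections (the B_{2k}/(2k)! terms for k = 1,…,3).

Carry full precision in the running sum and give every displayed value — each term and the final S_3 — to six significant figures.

S_3 ≈ 130.246

Integral: ∫_4^21 x·e^(−x/26) dx = 123.903.
Boundary: ½(f(4) + f(21)) = ½(3.42962 + 9.36360) = 6.39661.
So far: 130.299.
Correction k=1: B_{2}/2! · (f^{(1)}(21) − f^{(1)}(4)) = 1/12 · (0.0857473 − 0.725496) = -0.0533124.
After k=1: 130.246.
Correction k=2: B_{4}/4! · (f^{(3)}(21) − f^{(3)}(4)) = −1/720 · (0.00144603 − 0.00360992) = 3.00539e-06.
After k=2: 130.246.
Correction k=3: B_{6}/6! · (f^{(5)}(21) − f^{(5)}(4)) = 1/30240 · (4.09057e-06 − 9.09262e-06) = -1.65412e-10.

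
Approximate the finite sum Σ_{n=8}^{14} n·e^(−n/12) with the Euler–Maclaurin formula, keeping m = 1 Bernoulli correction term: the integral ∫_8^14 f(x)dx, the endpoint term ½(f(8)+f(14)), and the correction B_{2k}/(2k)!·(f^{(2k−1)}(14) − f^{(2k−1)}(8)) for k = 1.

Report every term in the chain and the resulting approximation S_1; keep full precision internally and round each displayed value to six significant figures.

S_1 ≈ 30.2772

∫_8^14 x·e^(−x/12) dx evaluates to 26.0623.
Boundary: ½(f(8) + f(14)) = ½(4.10734 + 4.35965) = 4.23349.
Running total after boundary: 30.2958.
k=1: B_{2}/(2)! × [f^{(1)}(14) − f^{(1)}(8)] = 1/12 × (-0.0519005 − 0.171139) = -0.0185866.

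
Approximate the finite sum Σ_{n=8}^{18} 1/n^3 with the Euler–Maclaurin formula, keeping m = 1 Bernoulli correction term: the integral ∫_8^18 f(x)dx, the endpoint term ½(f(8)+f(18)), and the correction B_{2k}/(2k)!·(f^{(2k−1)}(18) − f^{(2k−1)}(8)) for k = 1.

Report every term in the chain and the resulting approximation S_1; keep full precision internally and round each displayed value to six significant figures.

∫_8^18 1/x^3 dx evaluates to 0.00626929.
Boundary: ½(f(8) + f(18)) = ½(0.00195312 + 0.000171468) = 0.00106230.
Running total after boundary: 0.00733159.
k=1: B_{2}/(2)! × [f^{(1)}(18) − f^{(1)}(8)] = 1/12 × (-2.85780e-05 − (-0.000732422)) = 5.86537e-05.

S_1 ≈ 0.00739024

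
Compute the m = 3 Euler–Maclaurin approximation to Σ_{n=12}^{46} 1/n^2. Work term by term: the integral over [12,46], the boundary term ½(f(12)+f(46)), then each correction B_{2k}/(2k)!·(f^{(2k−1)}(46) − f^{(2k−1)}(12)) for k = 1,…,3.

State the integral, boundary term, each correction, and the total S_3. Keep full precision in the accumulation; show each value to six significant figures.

∫_12^46 1/x^2 dx evaluates to 0.0615942.
½[f(12) + f(46)] = ½[0.00694444 + 0.000472590] = 0.00370852.
Running total after boundary: 0.0653027.
Correction k=1: B_{2}/2! · (f^{(1)}(46) − f^{(1)}(12)) = 1/12 · (-2.05474e-05 − (-0.00115741)) = 9.47383e-05.
Running total after k=1: 0.0653975.
Correction k=2: B_{4}/4! · (f^{(3)}(46) − f^{(3)}(12)) = −1/720 · (-1.16526e-07 − (-9.64506e-05)) = -1.33797e-07.
Running total after k=2: 0.0653973.
Correction k=3: B_{6}/6! · (f^{(5)}(46) − f^{(5)}(12)) = 1/30240 · (-1.65207e-09 − (-2.00939e-05)) = 6.64425e-10.

S_3 ≈ 0.0653973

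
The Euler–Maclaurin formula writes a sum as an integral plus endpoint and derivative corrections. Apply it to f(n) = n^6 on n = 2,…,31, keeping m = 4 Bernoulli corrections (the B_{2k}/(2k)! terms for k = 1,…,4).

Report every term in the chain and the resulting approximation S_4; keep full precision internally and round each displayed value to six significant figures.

Integral: ∫_2^31 x^6 dx = 3.93037e+09.
Boundary: ½(f(2) + f(31)) = ½(64.0000 + 8.87504e+08) = 4.43752e+08.
Integral + boundary = 4.37413e+09.
k=1: B_{2}/(2)! × [f^{(1)}(31) − f^{(1)}(2)] = 1/12 × (1.71775e+08 − 192.000) = 1.43146e+07.
Running total after k=1: 4.38844e+09.
k=2: B_{4}/(4)! × [f^{(3)}(31) − f^{(3)}(2)] = −1/720 × (3.57492e+06 − 960.000) = -4963.83.
Running total after k=2: 4.38843e+09.
k=3: B_{6}/(6)! × [f^{(5)}(31) − f^{(5)}(2)] = 1/30240 × (22320.0 − 1440.00) = 0.690476.
Running total after k=3: 4.38843e+09.
k=4: B_{8}/(8)! × [f^{(7)}(31) − f^{(7)}(2)] = −1/1209600 × (0.00000 − 0.00000) = 0.00000.

S_4 ≈ 4.38843e+09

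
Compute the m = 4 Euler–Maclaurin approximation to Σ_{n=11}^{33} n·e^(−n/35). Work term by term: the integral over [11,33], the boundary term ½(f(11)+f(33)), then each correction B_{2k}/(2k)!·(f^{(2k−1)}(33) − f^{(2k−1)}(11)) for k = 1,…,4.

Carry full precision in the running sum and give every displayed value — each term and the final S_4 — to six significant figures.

S_4 ≈ 259.162

∫_11^33 x·e^(−x/35) dx evaluates to 248.758.
½[f(11) + f(33)] = ½[8.03341 + 12.8539] = 10.4437.
Running total after boundary: 259.202.
Order-1 term: 1/12 · (0.0222579 − 0.500784) = -0.0398772.
After k=1: 259.162.
Order-2 term: −1/720 · (0.000654110 − 0.00160115) = 1.31533e-06.
After k=2: 259.162.
Order-3 term: 1/30240 · (1.05310e-06 − 2.28040e-06) = -4.05853e-11.
After k=3: 259.162.
Order-4 term: −1/1209600 · (1.28346e-09 − 2.65612e-09) = 1.13480e-15.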